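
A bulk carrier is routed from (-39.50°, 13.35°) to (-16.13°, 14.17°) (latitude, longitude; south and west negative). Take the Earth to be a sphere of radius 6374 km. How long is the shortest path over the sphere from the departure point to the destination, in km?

2601 km

Haversine: a = sin²(Δφ/2)+cos φ₁ cos φ₂ sin²(Δλ/2) = 0.04106;  σ = 2·atan2(√a,√(1−a))
σ = 23.381° → d = Rσ = 6374·0.40807 = 2601 km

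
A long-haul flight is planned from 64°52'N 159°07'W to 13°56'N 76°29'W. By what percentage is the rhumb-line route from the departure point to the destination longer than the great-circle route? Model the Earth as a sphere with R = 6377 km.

Great circle: σ = 1.2965 rad → d_gc = Rσ = 8267.9 km
Rhumb: Δφ = -0.8890, Δλ = +1.4422, Δψ = -1.2553, q = Δφ/Δψ = 0.7081 → d_rh = R√(Δφ²+q²Δλ²) = 8634.4 km
Excess = (8634.4 − 8267.9) / 8267.9 = 366.5 / 8267.9 = 4.43% ≈ 4.4%

4.4%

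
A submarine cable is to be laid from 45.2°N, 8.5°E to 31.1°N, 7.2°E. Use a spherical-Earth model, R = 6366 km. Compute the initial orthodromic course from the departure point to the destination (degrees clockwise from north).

184.6°

θ = atan2( sin Δλ·cos φ₂ ,  cos φ₁ sin φ₂ − sin φ₁ cos φ₂ cos Δλ )
  = atan2(-0.0194, -0.2435) = 184.56°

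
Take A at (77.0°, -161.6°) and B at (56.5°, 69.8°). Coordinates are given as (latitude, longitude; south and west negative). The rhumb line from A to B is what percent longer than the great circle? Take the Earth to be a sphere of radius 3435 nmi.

Great circle: σ = 0.7451 rad → d_gc = Rσ = 2559.3 nmi
Rhumb: Δφ = -0.3578, Δλ = -2.2445, Δψ = -0.9714, q = Δφ/Δψ = 0.3683 → d_rh = R√(Δφ²+q²Δλ²) = 3094.4 nmi
Excess = (3094.4 − 2559.3) / 2559.3 = 535.1 / 2559.3 = 20.91% ≈ 20.9%

20.9%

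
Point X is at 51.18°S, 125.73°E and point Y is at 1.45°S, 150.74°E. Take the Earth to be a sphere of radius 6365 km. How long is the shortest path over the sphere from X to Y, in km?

cos σ = sin φ₁ sin φ₂ + cos φ₁ cos φ₂ cos Δλ
      = sin(-51.18°)sin(-1.45°) + cos(-51.18°)cos(-1.45°)cos(25.01°) = 0.5876
σ = 54.011° → d = Rσ = 6365·0.94267 = 6000 km

6000 km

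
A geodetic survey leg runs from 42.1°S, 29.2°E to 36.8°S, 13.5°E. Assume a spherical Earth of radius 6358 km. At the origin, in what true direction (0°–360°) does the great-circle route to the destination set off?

288.5°

θ = atan2( sin Δλ·cos φ₂ ,  cos φ₁ sin φ₂ − sin φ₁ cos φ₂ cos Δλ )
  = atan2(-0.2167, +0.0723) = 288.46°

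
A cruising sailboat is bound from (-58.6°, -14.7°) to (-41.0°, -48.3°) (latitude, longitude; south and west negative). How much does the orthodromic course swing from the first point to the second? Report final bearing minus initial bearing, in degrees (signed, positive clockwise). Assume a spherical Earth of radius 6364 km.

Initial bearing θ₁ = atan2(sin Δλ cos φ₂, cos φ₁ sin φ₂ − sin φ₁ cos φ₂ cos Δλ) = 295.00°
Final bearing θ₂ = (initial bearing from the destination back to the start) + 180° = 321.27°
Δθ = θ₂ − θ₁ = +26.3°

+26.3°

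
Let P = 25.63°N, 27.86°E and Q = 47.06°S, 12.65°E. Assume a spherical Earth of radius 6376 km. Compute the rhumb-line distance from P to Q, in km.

Rhumb course C = atan2(Δλ, Δψ) with Δψ = ln[tan(π/4+φ₂/2)/tan(π/4+φ₁/2)] = -1.3962, Δλ = -0.2655 → C = 190.77°
d = R·|Δφ| / |cos C| = 6376·1.26868 / 0.98240 = 8234 km

8234 km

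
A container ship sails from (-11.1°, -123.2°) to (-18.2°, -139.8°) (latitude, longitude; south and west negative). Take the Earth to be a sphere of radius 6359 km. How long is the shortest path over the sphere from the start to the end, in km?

1947 km

cos σ = sin φ₁ sin φ₂ + cos φ₁ cos φ₂ cos Δλ
      = sin(-11.10°)sin(-18.20°) + cos(-11.10°)cos(-18.20°)cos(-16.60°) = 0.9535
σ = 17.545° → d = Rσ = 6359·0.30622 = 1947 km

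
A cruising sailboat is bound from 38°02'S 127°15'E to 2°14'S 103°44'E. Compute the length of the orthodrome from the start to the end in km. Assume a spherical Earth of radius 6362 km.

Haversine: a = sin²(Δφ/2)+cos φ₁ cos φ₂ sin²(Δλ/2) = 0.12715;  σ = 2·atan2(√a,√(1−a))
σ = 41.781° → d = Rσ = 6362·0.72922 = 4639 km

4639 km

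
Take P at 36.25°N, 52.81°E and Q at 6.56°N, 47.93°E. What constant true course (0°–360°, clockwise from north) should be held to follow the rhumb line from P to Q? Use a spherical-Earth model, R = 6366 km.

188.6°

Meridional parts: M(φ₁)=+0.6797, M(φ₂)=+0.1147 → ΔM = -0.5649;  Δλ = -0.0852 rad
tan C = Δλ / ΔM = +0.1508 → C = 188.57°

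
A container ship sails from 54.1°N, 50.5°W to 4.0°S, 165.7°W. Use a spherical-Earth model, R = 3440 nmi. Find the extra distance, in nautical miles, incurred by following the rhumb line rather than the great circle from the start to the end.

347 nmi

Great circle: cos σ = sin φ₁ sin φ₂ + cos φ₁ cos φ₂ cos Δλ,  σ = 1.8813 rad → d_gc = 6471.8 nmi
Rhumb line: Δψ = -1.1970, q = Δφ/Δψ = 0.8471, d_rh = R√(Δφ²+q²Δλ²) = 6819.0 nmi
Excess = 6819.0 − 6471.8 = 347.2 ≈ 347 nmi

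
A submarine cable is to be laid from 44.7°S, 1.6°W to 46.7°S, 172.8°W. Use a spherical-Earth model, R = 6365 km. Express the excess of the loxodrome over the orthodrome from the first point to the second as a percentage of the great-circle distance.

35.5%

Great circle: σ = 1.5406 rad → d_gc = Rσ = 9806.1 km
Rhumb: Δφ = -0.0349, Δλ = -2.9880, Δψ = -0.0500, q = Δφ/Δψ = 0.6983 → d_rh = R√(Δφ²+q²Δλ²) = 13282.7 km
Excess = (13282.7 − 9806.1) / 9806.1 = 3476.6 / 9806.1 = 35.453% ≈ 35.5%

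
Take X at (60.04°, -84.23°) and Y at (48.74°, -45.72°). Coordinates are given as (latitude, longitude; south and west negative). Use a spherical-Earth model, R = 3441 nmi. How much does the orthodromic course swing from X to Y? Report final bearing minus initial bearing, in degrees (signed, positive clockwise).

Initial bearing θ₁ = atan2(sin Δλ cos φ₂, cos φ₁ sin φ₂ − sin φ₁ cos φ₂ cos Δλ) = 99.90°
Final bearing θ₂ = (initial bearing from the destination back to the start) + 180° = 131.76°
Δθ = θ₂ − θ₁ = +31.9°

+31.9°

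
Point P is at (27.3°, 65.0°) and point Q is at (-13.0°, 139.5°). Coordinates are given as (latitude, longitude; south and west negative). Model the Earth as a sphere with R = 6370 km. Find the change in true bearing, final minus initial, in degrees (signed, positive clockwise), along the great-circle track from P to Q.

+11.5°

At departure: θ₁ = atan2(sin Δλ cos φ₂, cos φ₁ sin φ₂ − sin φ₁ cos φ₂ cos Δλ) = 108.78°
At arrival: θ₂ = atan2(sin Δλ cos φ₁, −cos φ₂ sin φ₁ + sin φ₂ cos φ₁ cos Δλ) = 120.30°
Δθ = θ₂ − θ₁ = +11.5°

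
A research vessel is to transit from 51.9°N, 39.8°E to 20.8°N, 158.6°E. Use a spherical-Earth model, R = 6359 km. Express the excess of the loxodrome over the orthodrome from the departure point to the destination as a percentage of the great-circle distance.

Great circle: σ = 1.5692 rad → d_gc = Rσ = 9978.8 km
Rhumb: Δφ = -0.5428, Δλ = +2.0735, Δψ = -0.6921, q = Δφ/Δψ = 0.7843 → d_rh = R√(Δφ²+q²Δλ²) = 10902.2 km
Excess = (10902.2 − 9978.8) / 9978.8 = 923.4 / 9978.8 = 9.254% ≈ 9.3%

9.3%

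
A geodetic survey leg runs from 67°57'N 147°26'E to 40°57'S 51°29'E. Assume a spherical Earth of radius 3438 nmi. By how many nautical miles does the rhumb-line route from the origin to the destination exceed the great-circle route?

Great circle: cos σ = sin φ₁ sin φ₂ + cos φ₁ cos φ₂ cos Δλ,  σ = 2.2612 rad → d_gc = 7774.0 nmi
Rhumb line: Δψ = -2.4203, q = Δφ/Δψ = 0.7853, d_rh = R√(Δφ²+q²Δλ²) = 7946.2 nmi
Excess = 7946.2 − 7774.0 = 172.2 ≈ 172 nmi

172 nmi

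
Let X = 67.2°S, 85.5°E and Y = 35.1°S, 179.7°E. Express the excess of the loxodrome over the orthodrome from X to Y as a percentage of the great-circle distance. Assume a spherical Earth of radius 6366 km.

8.1%

Great circle: σ = 1.0393 rad → d_gc = Rσ = 6615.9 km
Rhumb: Δφ = +0.5603, Δλ = +1.6441, Δψ = +0.9463, q = Δφ/Δψ = 0.5920 → d_rh = R√(Δφ²+q²Δλ²) = 7149.5 km
Excess = (7149.5 − 6615.9) / 6615.9 = 533.6 / 6615.9 = 8.07% ≈ 8.1%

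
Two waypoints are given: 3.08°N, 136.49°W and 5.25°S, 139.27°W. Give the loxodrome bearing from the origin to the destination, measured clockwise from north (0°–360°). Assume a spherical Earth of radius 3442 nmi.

198.4°

Δψ = ln[tan(π/4+φ₂/2)/tan(π/4+φ₁/2)] = -0.1455
Δλ = -0.0485 rad (taken the short way round)
course = atan2(Δλ, Δψ) = 198.44°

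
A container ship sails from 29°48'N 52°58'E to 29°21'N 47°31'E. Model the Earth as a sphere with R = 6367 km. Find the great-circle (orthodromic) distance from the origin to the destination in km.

529 km

Haversine: a = sin²(Δφ/2)+cos φ₁ cos φ₂ sin²(Δλ/2) = 0.00173;  σ = 2·atan2(√a,√(1−a))
σ = 4.761° → d = Rσ = 6367·0.08309 = 529 km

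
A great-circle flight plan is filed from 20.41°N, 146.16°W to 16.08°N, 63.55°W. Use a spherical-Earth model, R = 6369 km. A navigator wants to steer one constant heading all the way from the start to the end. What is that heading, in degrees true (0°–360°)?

Meridional parts: M(φ₁)=+0.3640, M(φ₂)=+0.2844 → ΔM = -0.0796;  Δλ = +1.4418 rad
tan C = Δλ / ΔM = -18.1141 → C = 93.16°

93.2°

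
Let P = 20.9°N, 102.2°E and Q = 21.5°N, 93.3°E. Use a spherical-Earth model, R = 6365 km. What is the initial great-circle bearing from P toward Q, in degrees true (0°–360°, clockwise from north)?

275.7°

θ = atan2( sin Δλ·cos φ₂ ,  cos φ₁ sin φ₂ − sin φ₁ cos φ₂ cos Δλ )
  = atan2(-0.1439, +0.0145) = 275.74°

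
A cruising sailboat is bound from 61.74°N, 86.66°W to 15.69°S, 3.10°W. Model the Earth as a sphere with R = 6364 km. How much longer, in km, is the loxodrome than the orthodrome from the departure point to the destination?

264 km

Great circle: cos σ = sin φ₁ sin φ₂ + cos φ₁ cos φ₂ cos Δλ,  σ = 1.7590 rad → d_gc = 11194.1 km
Rhumb line: Δψ = -1.6567, q = Δφ/Δψ = 0.8157, d_rh = R√(Δφ²+q²Δλ²) = 11458.0 km
Excess = 11458.0 − 11194.1 = 263.9 ≈ 264 km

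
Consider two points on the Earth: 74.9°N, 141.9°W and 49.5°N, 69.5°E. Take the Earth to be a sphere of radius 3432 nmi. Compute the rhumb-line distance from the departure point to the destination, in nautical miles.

Rhumb course C = atan2(Δλ, Δψ) with Δψ = ln[tan(π/4+φ₂/2)/tan(π/4+φ₁/2)] = -1.0237, Δλ = -2.5936 → C = 248.46°
d = R·|Δφ| / |cos C| = 3432·0.44331 / 0.36714 = 4144 nmi

4144 nmi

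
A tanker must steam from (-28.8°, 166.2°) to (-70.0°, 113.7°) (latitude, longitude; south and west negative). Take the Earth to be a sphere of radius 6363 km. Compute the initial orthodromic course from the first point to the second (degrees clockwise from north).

200.6°

θ = atan2( sin Δλ·cos φ₂ ,  cos φ₁ sin φ₂ − sin φ₁ cos φ₂ cos Δλ )
  = atan2(-0.2713, -0.7232) = 200.57°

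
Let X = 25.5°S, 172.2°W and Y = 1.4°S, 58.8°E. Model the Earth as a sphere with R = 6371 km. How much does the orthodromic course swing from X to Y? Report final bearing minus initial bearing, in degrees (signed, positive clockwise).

At departure: θ₁ = atan2(sin Δλ cos φ₂, cos φ₁ sin φ₂ − sin φ₁ cos φ₂ cos Δλ) = 249.34°
At arrival: θ₂ = atan2(sin Δλ cos φ₁, −cos φ₂ sin φ₁ + sin φ₂ cos φ₁ cos Δλ) = 302.35°
Δθ = θ₂ − θ₁ = +53.0°

+53.0°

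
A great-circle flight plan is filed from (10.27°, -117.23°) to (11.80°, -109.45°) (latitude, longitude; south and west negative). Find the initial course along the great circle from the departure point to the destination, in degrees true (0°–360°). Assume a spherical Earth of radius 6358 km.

N = sin Δλ·cos φ₂ = +0.1325;  D = cos φ₁ sin φ₂ − sin φ₁ cos φ₂ cos Δλ = +0.0283
initial course = atan2(N, D) = 77.94°

77.9°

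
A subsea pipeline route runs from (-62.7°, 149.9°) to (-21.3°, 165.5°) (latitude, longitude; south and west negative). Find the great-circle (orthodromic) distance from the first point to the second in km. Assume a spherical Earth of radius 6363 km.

4747 km

Haversine: a = sin²(Δφ/2)+cos φ₁ cos φ₂ sin²(Δλ/2) = 0.13282;  σ = 2·atan2(√a,√(1−a))
σ = 42.746° → d = Rσ = 6363·0.74606 = 4747 km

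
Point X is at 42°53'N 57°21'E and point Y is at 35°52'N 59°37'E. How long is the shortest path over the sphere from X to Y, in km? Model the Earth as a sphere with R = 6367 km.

804 km

cos σ = sin φ₁ sin φ₂ + cos φ₁ cos φ₂ cos Δλ
      = sin(42.88°)sin(35.87°) + cos(42.88°)cos(35.87°)cos(2.27°) = 0.9920
σ = 7.231° → d = Rσ = 6367·0.12621 = 804 km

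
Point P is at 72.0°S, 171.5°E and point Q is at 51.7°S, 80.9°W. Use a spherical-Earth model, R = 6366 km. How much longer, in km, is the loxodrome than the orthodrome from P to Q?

682 km

Great circle: cos σ = sin φ₁ sin φ₂ + cos φ₁ cos φ₂ cos Δλ,  σ = 0.8114 rad → d_gc = 5165.6 km
Rhumb line: Δψ = +0.7850, q = Δφ/Δψ = 0.4513, d_rh = R√(Δφ²+q²Δλ²) = 5848.0 km
Excess = 5848.0 − 5165.6 = 682.4 ≈ 682 km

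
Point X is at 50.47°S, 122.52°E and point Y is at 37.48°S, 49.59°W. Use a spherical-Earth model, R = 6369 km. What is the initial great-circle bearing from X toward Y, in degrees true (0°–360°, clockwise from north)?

186.3°

θ = atan2( sin Δλ·cos φ₂ ,  cos φ₁ sin φ₂ − sin φ₁ cos φ₂ cos Δλ )
  = atan2(-0.1089, -0.9936) = 186.26°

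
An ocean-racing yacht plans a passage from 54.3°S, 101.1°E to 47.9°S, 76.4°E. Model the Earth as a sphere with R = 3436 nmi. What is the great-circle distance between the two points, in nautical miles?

Haversine: a = sin²(Δφ/2)+cos φ₁ cos φ₂ sin²(Δλ/2) = 0.02101;  σ = 2·atan2(√a,√(1−a))
σ = 16.670° → d = Rσ = 3436·0.29094 = 1000 nmi

1000 nmi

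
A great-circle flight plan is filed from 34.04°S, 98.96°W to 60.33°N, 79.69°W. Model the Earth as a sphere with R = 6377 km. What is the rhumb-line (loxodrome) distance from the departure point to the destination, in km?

10657 km

Δψ = ln[tan(π/4+φ₂/2)/tan(π/4+φ₁/2)] = +1.9610;  Δφ = +1.6471 rad,  Δλ = +0.3363 rad
q = Δφ/Δψ = 0.8399
d = R·√(Δφ² + q²Δλ²) = 6377·1.67111 = 10657 km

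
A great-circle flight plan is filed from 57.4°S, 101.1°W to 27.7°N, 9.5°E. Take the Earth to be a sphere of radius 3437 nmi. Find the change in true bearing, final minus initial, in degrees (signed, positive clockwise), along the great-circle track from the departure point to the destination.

At departure: θ₁ = atan2(sin Δλ cos φ₂, cos φ₁ sin φ₂ − sin φ₁ cos φ₂ cos Δλ) = 90.83°
At arrival: θ₂ = atan2(sin Δλ cos φ₁, −cos φ₂ sin φ₁ + sin φ₂ cos φ₁ cos Δλ) = 37.48°
Δθ = θ₂ − θ₁ = -53.4°

-53.4°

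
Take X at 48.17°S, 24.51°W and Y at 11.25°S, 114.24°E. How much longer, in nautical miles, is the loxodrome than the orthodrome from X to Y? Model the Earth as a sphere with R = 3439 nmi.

Great circle: cos σ = sin φ₁ sin φ₂ + cos φ₁ cos φ₂ cos Δλ,  σ = 1.9245 rad → d_gc = 6618.5 nmi
Rhumb line: Δψ = +0.7643, q = Δφ/Δψ = 0.8431, d_rh = R√(Δφ²+q²Δλ²) = 7362.8 nmi
Excess = 7362.8 − 6618.5 = 744.3 ≈ 744 nmi

744 nmi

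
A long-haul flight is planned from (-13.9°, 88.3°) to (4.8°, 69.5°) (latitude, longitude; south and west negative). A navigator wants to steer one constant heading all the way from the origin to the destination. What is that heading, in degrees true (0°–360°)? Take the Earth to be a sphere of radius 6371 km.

Δψ = ln[tan(π/4+φ₂/2)/tan(π/4+φ₁/2)] = +0.3289
Δλ = -0.3281 rad (taken the short way round)
course = atan2(Δλ, Δψ) = 315.07°

315.1°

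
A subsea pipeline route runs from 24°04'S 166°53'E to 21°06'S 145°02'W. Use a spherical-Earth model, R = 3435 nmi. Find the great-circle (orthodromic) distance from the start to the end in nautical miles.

2655 nmi

cos σ = sin φ₁ sin φ₂ + cos φ₁ cos φ₂ cos Δλ
      = sin(-24.07°)sin(-21.10°) + cos(-24.07°)cos(-21.10°)cos(48.08°) = 0.7159
σ = 44.284° → d = Rσ = 3435·0.77290 = 2655 nmi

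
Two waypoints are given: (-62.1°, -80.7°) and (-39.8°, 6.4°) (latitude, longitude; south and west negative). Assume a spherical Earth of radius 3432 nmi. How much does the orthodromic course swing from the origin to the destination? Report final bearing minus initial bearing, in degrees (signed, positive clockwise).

-73.9°

At departure: θ₁ = atan2(sin Δλ cos φ₂, cos φ₁ sin φ₂ − sin φ₁ cos φ₂ cos Δλ) = 109.06°
At arrival: θ₂ = atan2(sin Δλ cos φ₁, −cos φ₂ sin φ₁ + sin φ₂ cos φ₁ cos Δλ) = 35.15°
Δθ = θ₂ − θ₁ = -73.9°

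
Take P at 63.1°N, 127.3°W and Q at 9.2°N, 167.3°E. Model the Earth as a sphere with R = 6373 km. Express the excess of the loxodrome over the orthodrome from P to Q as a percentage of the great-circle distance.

Great circle: σ = 1.2361 rad → d_gc = Rσ = 7877.55 km
Rhumb: Δφ = -0.9407, Δλ = -1.1414, Δψ = -1.2694, q = Δφ/Δψ = 0.7411 → d_rh = R√(Δφ²+q²Δλ²) = 8062.70 km
Excess = (8062.70 − 7877.55) / 7877.55 = 185.15 / 7877.55 = 2.3504% ≈ 2.4%

2.4%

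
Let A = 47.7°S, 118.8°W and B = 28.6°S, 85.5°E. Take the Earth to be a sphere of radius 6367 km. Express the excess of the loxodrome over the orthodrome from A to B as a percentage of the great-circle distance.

Great circle: σ = 1.7563 rad → d_gc = Rσ = 11182.7 km
Rhumb: Δφ = +0.3334, Δλ = -2.7175, Δψ = +0.4284, q = Δφ/Δψ = 0.7782 → d_rh = R√(Δφ²+q²Δλ²) = 13630.6 km
Excess = (13630.6 − 11182.7) / 11182.7 = 2447.9 / 11182.7 = 21.89% ≈ 21.9%

21.9%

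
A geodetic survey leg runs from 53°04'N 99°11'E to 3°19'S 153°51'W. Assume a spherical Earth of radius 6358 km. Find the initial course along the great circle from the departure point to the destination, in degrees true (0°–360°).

78.3°

N = sin Δλ·cos φ₂ = +0.9549;  D = cos φ₁ sin φ₂ − sin φ₁ cos φ₂ cos Δλ = +0.1981
initial course = atan2(N, D) = 78.28°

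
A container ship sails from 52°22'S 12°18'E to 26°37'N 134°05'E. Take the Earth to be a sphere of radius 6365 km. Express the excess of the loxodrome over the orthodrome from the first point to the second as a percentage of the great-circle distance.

Great circle: σ = 2.2683 rad → d_gc = Rσ = 14437.9 km
Rhumb: Δφ = +1.3785, Δλ = +2.1255, Δψ = +1.5588, q = Δφ/Δψ = 0.8843 → d_rh = R√(Δφ²+q²Δλ²) = 14836.7 km
Excess = (14836.7 − 14437.9) / 14437.9 = 398.8 / 14437.9 = 2.76% ≈ 2.8%

2.8%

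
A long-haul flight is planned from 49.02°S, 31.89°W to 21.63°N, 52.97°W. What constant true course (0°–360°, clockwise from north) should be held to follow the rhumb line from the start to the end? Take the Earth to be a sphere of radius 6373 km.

Meridional parts: M(φ₁)=-0.9843, M(φ₂)=+0.3868 → ΔM = +1.3712;  Δλ = -0.3679 rad
tan C = Δλ / ΔM = -0.2683 → C = 344.98°

345.0°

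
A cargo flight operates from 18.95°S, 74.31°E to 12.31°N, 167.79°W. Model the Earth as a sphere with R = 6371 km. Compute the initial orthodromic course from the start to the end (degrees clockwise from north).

N = sin Δλ·cos φ₂ = +0.8634;  D = cos φ₁ sin φ₂ − sin φ₁ cos φ₂ cos Δλ = +0.0532
initial course = atan2(N, D) = 86.48°

86.5°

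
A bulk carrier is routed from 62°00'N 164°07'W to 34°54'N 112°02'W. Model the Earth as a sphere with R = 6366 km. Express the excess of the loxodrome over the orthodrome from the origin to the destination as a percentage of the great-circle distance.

Great circle: σ = 0.7351 rad → d_gc = Rσ = 4679.4 km
Rhumb: Δφ = -0.4730, Δλ = +0.9090, Δψ = -0.7383, q = Δφ/Δψ = 0.6407 → d_rh = R√(Δφ²+q²Δλ²) = 4776.1 km
Excess = (4776.1 − 4679.4) / 4679.4 = 96.7 / 4679.4 = 2.07% ≈ 2.1%

2.1%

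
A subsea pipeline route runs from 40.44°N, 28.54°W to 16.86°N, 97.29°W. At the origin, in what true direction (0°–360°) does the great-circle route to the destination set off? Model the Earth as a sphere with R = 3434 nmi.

N = sin Δλ·cos φ₂ = -0.8919;  D = cos φ₁ sin φ₂ − sin φ₁ cos φ₂ cos Δλ = -0.0042
initial course = atan2(N, D) = 269.73°

269.7°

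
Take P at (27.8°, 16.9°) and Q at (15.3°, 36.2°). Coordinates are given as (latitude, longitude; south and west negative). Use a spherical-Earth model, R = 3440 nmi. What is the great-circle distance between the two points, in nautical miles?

Haversine: a = sin²(Δφ/2)+cos φ₁ cos φ₂ sin²(Δλ/2) = 0.03583;  σ = 2·atan2(√a,√(1−a))
σ = 21.822° → d = Rσ = 3440·0.38086 = 1310 nmi

1310 nmi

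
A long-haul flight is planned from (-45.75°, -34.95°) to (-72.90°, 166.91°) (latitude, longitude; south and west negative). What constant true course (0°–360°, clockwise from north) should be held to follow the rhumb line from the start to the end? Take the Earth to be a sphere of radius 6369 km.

Δψ = ln[tan(π/4+φ₂/2)/tan(π/4+φ₁/2)] = -0.9948
Δλ = -2.7601 rad (taken the short way round)
course = atan2(Δλ, Δψ) = 250.18°

250.2°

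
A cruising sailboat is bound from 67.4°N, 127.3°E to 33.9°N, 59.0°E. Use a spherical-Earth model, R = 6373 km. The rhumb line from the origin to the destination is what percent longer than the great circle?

3.9%

Great circle: σ = 0.8856 rad → d_gc = Rσ = 5643.7 km
Rhumb: Δφ = -0.5847, Δλ = -1.1921, Δψ = -0.9808, q = Δφ/Δψ = 0.5961 → d_rh = R√(Δφ²+q²Δλ²) = 5864.7 km
Excess = (5864.7 − 5643.7) / 5643.7 = 221.0 / 5643.7 = 3.92% ≈ 3.9%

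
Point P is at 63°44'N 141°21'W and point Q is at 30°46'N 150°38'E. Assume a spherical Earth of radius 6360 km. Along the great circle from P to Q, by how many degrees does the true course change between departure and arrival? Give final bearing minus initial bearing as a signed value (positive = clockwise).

-54.7°

At departure: θ₁ = atan2(sin Δλ cos φ₂, cos φ₁ sin φ₂ − sin φ₁ cos φ₂ cos Δλ) = 265.55°
At arrival: θ₂ = atan2(sin Δλ cos φ₁, −cos φ₂ sin φ₁ + sin φ₂ cos φ₁ cos Δλ) = 210.90°
Δθ = θ₂ − θ₁ = -54.7°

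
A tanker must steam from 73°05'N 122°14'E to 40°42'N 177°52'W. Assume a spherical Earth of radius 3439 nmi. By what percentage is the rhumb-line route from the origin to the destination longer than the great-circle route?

3.4%

Great circle: σ = 0.7458 rad → d_gc = Rσ = 2565.0 nmi
Rhumb: Δφ = -0.5652, Δλ = +1.0455, Δψ = -1.1268, q = Δφ/Δψ = 0.5016 → d_rh = R√(Δφ²+q²Δλ²) = 2651.4 nmi
Excess = (2651.4 − 2565.0) / 2565.0 = 86.4 / 2565.0 = 3.37% ≈ 3.4%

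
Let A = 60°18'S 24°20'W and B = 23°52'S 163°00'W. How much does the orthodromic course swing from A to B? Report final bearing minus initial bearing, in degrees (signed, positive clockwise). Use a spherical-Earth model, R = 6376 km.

+123.7°

Initial bearing θ₁ = atan2(sin Δλ cos φ₂, cos φ₁ sin φ₂ − sin φ₁ cos φ₂ cos Δλ) = 217.16°
Final bearing θ₂ = (initial bearing from the destination back to the start) + 180° = 340.90°
Δθ = θ₂ − θ₁ = +123.7°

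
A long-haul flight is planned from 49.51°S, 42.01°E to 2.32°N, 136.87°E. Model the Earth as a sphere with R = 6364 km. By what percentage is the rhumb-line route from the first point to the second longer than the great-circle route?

2.8%

Great circle: σ = 1.6567 rad → d_gc = Rσ = 10542.9 km
Rhumb: Δφ = +0.9046, Δλ = +1.6556, Δψ = +1.0379, q = Δφ/Δψ = 0.8715 → d_rh = R√(Δφ²+q²Δλ²) = 10838.1 km
Excess = (10838.1 − 10542.9) / 10542.9 = 295.2 / 10542.9 = 2.80% ≈ 2.8%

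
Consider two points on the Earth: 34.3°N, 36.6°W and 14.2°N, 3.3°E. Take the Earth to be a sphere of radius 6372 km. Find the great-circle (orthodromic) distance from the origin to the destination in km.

4580 km

cos σ = sin φ₁ sin φ₂ + cos φ₁ cos φ₂ cos Δλ
      = sin(34.30°)sin(14.20°) + cos(34.30°)cos(14.20°)cos(39.90°) = 0.7526
σ = 41.182° → d = Rσ = 6372·0.71875 = 4580 km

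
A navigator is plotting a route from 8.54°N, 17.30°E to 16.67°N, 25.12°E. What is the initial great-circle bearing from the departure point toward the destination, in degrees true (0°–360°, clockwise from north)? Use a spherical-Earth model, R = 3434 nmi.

θ = atan2( sin Δλ·cos φ₂ ,  cos φ₁ sin φ₂ − sin φ₁ cos φ₂ cos Δλ )
  = atan2(+0.1303, +0.1427) = 42.40°

42.4°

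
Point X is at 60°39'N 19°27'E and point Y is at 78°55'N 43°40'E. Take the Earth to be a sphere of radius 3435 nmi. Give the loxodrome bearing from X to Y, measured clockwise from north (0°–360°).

23.1°

Meridional parts: M(φ₁)=+1.3399, M(φ₂)=+2.3328 → ΔM = +0.9929;  Δλ = +0.4227 rad
tan C = Δλ / ΔM = +0.4257 → C = 23.06°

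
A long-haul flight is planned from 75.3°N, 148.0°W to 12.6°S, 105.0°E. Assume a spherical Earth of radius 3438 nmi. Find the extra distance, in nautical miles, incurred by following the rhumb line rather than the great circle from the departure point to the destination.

Great circle: cos σ = sin φ₁ sin φ₂ + cos φ₁ cos φ₂ cos Δλ,  σ = 1.8581 rad → d_gc = 6388.3 nmi
Rhumb line: Δψ = -2.2697, q = Δφ/Δψ = 0.6759, d_rh = R√(Δφ²+q²Δλ²) = 6830.2 nmi
Excess = 6830.2 − 6388.3 = 441.9 ≈ 442 nmi

442 nmi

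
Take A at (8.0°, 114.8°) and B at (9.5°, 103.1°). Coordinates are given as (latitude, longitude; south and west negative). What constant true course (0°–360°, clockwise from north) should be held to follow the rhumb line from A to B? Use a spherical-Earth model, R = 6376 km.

Δψ = ln[tan(π/4+φ₂/2)/tan(π/4+φ₁/2)] = +0.0265
Δλ = -0.2042 rad (taken the short way round)
course = atan2(Δλ, Δψ) = 277.39°

277.4°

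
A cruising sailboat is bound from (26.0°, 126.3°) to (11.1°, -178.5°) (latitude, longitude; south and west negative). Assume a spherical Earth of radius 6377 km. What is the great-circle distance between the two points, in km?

6010 km

Haversine: a = sin²(Δφ/2)+cos φ₁ cos φ₂ sin²(Δλ/2) = 0.20612;  σ = 2·atan2(√a,√(1−a))
σ = 54.002° → d = Rσ = 6377·0.94252 = 6010 km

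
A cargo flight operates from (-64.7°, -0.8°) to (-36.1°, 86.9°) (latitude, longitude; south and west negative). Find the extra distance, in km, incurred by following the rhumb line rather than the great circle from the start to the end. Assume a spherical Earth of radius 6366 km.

425 km

Great circle: cos σ = sin φ₁ sin φ₂ + cos φ₁ cos φ₂ cos Δλ,  σ = 0.9926 rad → d_gc = 6318.7 km
Rhumb line: Δψ = +0.8177, q = Δφ/Δψ = 0.6104, d_rh = R√(Δφ²+q²Δλ²) = 6743.9 km
Excess = 6743.9 − 6318.7 = 425.2 ≈ 425 km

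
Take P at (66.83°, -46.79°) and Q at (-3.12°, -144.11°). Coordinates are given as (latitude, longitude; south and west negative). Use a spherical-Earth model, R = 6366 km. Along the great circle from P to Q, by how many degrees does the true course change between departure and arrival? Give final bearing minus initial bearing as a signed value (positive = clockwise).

Initial bearing θ₁ = atan2(sin Δλ cos φ₂, cos φ₁ sin φ₂ − sin φ₁ cos φ₂ cos Δλ) = 275.51°
Final bearing θ₂ = (initial bearing from the destination back to the start) + 180° = 203.09°
Δθ = θ₂ − θ₁ = -72.4°

-72.4°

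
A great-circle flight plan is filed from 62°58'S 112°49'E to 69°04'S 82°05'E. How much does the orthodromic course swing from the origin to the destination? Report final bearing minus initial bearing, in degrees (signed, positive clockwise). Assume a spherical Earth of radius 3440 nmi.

+28.2°

At departure: θ₁ = atan2(sin Δλ cos φ₂, cos φ₁ sin φ₂ − sin φ₁ cos φ₂ cos Δλ) = 230.42°
At arrival: θ₂ = atan2(sin Δλ cos φ₁, −cos φ₂ sin φ₁ + sin φ₂ cos φ₁ cos Δλ) = 258.65°
Δθ = θ₂ − θ₁ = +28.2°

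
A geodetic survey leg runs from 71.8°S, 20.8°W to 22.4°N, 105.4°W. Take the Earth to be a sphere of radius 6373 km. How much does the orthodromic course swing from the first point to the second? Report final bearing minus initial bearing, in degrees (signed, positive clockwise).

Initial bearing θ₁ = atan2(sin Δλ cos φ₂, cos φ₁ sin φ₂ − sin φ₁ cos φ₂ cos Δλ) = 282.36°
Final bearing θ₂ = (initial bearing from the destination back to the start) + 180° = 340.73°
Δθ = θ₂ − θ₁ = +58.4°

+58.4°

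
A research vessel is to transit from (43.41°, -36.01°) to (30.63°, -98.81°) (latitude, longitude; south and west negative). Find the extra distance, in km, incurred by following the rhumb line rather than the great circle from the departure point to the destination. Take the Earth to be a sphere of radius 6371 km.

Great circle: cos σ = sin φ₁ sin φ₂ + cos φ₁ cos φ₂ cos Δλ,  σ = 0.8817 rad → d_gc = 5617.1 km
Rhumb line: Δψ = -0.2806, q = Δφ/Δψ = 0.7949, d_rh = R√(Δφ²+q²Δλ²) = 5729.7 km
Excess = 5729.7 − 5617.1 = 112.6 ≈ 113 km

113 km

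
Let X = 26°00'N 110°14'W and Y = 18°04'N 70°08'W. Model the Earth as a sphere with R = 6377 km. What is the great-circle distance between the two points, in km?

4213 km

cos σ = sin φ₁ sin φ₂ + cos φ₁ cos φ₂ cos Δλ
      = sin(26.00°)sin(18.07°) + cos(26.00°)cos(18.07°)cos(40.10°) = 0.7896
σ = 37.856° → d = Rσ = 6377·0.66071 = 4213 km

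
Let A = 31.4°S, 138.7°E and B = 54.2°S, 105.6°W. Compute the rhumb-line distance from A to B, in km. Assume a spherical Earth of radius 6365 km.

9599 km

Rhumb course C = atan2(Δλ, Δψ) with Δψ = ln[tan(π/4+φ₂/2)/tan(π/4+φ₁/2)] = -0.5524, Δλ = +2.0193 → C = 105.30°
d = R·|Δφ| / |cos C| = 6365·0.39794 / 0.26386 = 9599 km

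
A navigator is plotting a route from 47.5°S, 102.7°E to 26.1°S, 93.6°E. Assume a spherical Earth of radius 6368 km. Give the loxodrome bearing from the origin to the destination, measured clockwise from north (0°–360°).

341.4°

Meridional parts: M(φ₁)=-0.9445, M(φ₂)=-0.4722 → ΔM = +0.4723;  Δλ = -0.1588 rad
tan C = Δλ / ΔM = -0.3363 → C = 341.41°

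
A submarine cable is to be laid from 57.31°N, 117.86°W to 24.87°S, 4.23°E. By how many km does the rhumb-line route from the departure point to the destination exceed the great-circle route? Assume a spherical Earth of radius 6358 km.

564 km

Great circle: cos σ = sin φ₁ sin φ₂ + cos φ₁ cos φ₂ cos Δλ,  σ = 2.2322 rad → d_gc = 14192.6 km
Rhumb line: Δψ = -1.6750, q = Δφ/Δψ = 0.8563, d_rh = R√(Δφ²+q²Δλ²) = 14756.3 km
Excess = 14756.3 − 14192.6 = 563.7 ≈ 564 km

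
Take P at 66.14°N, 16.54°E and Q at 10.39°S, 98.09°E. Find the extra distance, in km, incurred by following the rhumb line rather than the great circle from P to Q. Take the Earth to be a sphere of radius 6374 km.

Great circle: cos σ = sin φ₁ sin φ₂ + cos φ₁ cos φ₂ cos Δλ,  σ = 1.6775 rad → d_gc = 10692.2 km
Rhumb line: Δψ = -1.7369, q = Δφ/Δψ = 0.7690, d_rh = R√(Δφ²+q²Δλ²) = 11007.1 km
Excess = 11007.1 − 10692.2 = 314.9 ≈ 315 km

315 km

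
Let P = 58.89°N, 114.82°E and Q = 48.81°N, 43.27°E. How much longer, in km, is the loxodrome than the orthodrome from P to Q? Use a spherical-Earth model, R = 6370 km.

212 km

Great circle: cos σ = sin φ₁ sin φ₂ + cos φ₁ cos φ₂ cos Δλ,  σ = 0.7197 rad → d_gc = 4584.7 km
Rhumb line: Δψ = -0.3001, q = Δφ/Δψ = 0.5863, d_rh = R√(Δφ²+q²Δλ²) = 4796.4 km
Excess = 4796.4 − 4584.7 = 211.7 ≈ 212 km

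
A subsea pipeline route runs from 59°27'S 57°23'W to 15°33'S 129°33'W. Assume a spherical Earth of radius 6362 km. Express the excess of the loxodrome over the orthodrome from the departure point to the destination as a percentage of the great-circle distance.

3.0%

Great circle: σ = 1.1801 rad → d_gc = Rσ = 7507.8 km
Rhumb: Δφ = +0.7662, Δλ = -1.2595, Δψ = +1.0231, q = Δφ/Δψ = 0.7489 → d_rh = R√(Δφ²+q²Δλ²) = 7731.3 km
Excess = (7731.3 − 7507.8) / 7507.8 = 223.5 / 7507.8 = 2.98% ≈ 3.0%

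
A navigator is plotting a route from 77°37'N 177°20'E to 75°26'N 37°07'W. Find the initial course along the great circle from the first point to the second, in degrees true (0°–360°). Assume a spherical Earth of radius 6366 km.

θ = atan2( sin Δλ·cos φ₂ ,  cos φ₁ sin φ₂ − sin φ₁ cos φ₂ cos Δλ )
  = atan2(+0.1423, +0.4101) = 19.13°

19.1°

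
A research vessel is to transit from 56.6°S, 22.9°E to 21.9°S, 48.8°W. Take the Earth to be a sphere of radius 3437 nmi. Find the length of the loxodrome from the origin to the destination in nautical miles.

3824 nmi

Δψ = ln[tan(π/4+φ₂/2)/tan(π/4+φ₁/2)] = +0.8120;  Δφ = +0.6056 rad,  Δλ = -1.2514 rad
q = Δφ/Δψ = 0.7458
d = R·√(Δφ² + q²Δλ²) = 3437·1.11259 = 3824 nmi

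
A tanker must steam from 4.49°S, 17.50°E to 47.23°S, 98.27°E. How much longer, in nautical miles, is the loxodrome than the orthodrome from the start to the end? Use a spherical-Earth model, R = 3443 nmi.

Great circle: cos σ = sin φ₁ sin φ₂ + cos φ₁ cos φ₂ cos Δλ,  σ = 1.4040 rad → d_gc = 4833.87 nmi
Rhumb line: Δψ = -0.8591, q = Δφ/Δψ = 0.8683, d_rh = R√(Δφ²+q²Δλ²) = 4935.36 nmi
Excess = 4935.36 − 4833.87 = 101.49 ≈ 101 nmi

101 nmi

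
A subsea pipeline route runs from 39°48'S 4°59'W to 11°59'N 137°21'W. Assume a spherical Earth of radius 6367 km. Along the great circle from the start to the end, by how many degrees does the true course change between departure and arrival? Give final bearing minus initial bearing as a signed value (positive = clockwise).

+62.4°

Initial bearing θ₁ = atan2(sin Δλ cos φ₂, cos φ₁ sin φ₂ − sin φ₁ cos φ₂ cos Δλ) = 250.04°
Final bearing θ₂ = (initial bearing from the destination back to the start) + 180° = 312.42°
Δθ = θ₂ − θ₁ = +62.4°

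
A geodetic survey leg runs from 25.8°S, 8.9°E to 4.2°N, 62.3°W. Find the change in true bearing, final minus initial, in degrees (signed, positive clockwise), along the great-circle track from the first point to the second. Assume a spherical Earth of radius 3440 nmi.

+15.8°

Initial bearing θ₁ = atan2(sin Δλ cos φ₂, cos φ₁ sin φ₂ − sin φ₁ cos φ₂ cos Δλ) = 282.30°
Final bearing θ₂ = (initial bearing from the destination back to the start) + 180° = 298.11°
Δθ = θ₂ − θ₁ = +15.8°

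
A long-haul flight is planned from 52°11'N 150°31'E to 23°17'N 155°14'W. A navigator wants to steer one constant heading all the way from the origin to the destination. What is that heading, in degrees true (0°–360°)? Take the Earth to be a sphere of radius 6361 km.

Meridional parts: M(φ₁)=+1.0714, M(φ₂)=+0.4180 → ΔM = -0.6533;  Δλ = +0.9468 rad
tan C = Δλ / ΔM = -1.4493 → C = 124.61°

124.6°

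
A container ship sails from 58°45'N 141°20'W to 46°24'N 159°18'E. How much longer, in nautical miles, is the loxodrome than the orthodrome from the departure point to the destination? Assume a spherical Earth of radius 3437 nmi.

66 nmi

Great circle: cos σ = sin φ₁ sin φ₂ + cos φ₁ cos φ₂ cos Δλ,  σ = 0.6412 rad → d_gc = 2203.7 nmi
Rhumb line: Δψ = -0.3578, q = Δφ/Δψ = 0.6025, d_rh = R√(Δφ²+q²Δλ²) = 2269.9 nmi
Excess = 2269.9 − 2203.7 = 66.2 ≈ 66 nmi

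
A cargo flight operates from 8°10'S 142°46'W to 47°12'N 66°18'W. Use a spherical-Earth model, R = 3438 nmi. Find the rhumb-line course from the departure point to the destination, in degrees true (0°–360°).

Meridional parts: M(φ₁)=-0.1430, M(φ₂)=+0.9368 → ΔM = +1.0798;  Δλ = +1.3346 rad
tan C = Δλ / ΔM = +1.2360 → C = 51.02°

51.0°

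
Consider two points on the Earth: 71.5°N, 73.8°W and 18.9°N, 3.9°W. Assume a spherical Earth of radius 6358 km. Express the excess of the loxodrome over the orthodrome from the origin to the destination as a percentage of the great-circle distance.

Great circle: σ = 1.1480 rad → d_gc = Rσ = 7298.8 km
Rhumb: Δφ = -0.9180, Δλ = +1.2200, Δψ = -1.4788, q = Δφ/Δψ = 0.6208 → d_rh = R√(Δφ²+q²Δλ²) = 7566.8 km
Excess = (7566.8 − 7298.8) / 7298.8 = 268.0 / 7298.8 = 3.67% ≈ 3.7%

3.7%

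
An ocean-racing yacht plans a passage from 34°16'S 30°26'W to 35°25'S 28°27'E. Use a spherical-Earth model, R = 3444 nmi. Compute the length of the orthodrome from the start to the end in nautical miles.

cos σ = sin φ₁ sin φ₂ + cos φ₁ cos φ₂ cos Δλ
      = sin(-34.27°)sin(-35.42°) + cos(-34.27°)cos(-35.42°)cos(58.88°) = 0.6743
σ = 47.596° → d = Rσ = 3444·0.83071 = 2861 nmi

2861 nmi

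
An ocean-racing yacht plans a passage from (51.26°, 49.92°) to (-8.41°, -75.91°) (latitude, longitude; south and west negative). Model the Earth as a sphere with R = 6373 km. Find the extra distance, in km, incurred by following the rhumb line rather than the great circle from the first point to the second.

Great circle: cos σ = sin φ₁ sin φ₂ + cos φ₁ cos φ₂ cos Δλ,  σ = 2.0674 rad → d_gc = 13175.7 km
Rhumb line: Δψ = -1.1927, q = Δφ/Δψ = 0.8732, d_rh = R√(Δφ²+q²Δλ²) = 13907.3 km
Excess = 13907.3 − 13175.7 = 731.6 ≈ 732 km

732 km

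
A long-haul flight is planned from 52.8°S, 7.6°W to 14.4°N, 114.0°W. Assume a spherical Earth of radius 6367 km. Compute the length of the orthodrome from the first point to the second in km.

cos σ = sin φ₁ sin φ₂ + cos φ₁ cos φ₂ cos Δλ
      = sin(-52.80°)sin(14.40°) + cos(-52.80°)cos(14.40°)cos(-106.40°) = -0.3634
σ = 111.311° → d = Rσ = 6367·1.94274 = 12369 km

12369 km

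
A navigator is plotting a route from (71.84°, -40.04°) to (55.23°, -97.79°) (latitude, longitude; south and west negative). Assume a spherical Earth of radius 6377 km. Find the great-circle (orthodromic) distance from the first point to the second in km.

cos σ = sin φ₁ sin φ₂ + cos φ₁ cos φ₂ cos Δλ
      = sin(71.84°)sin(55.23°) + cos(71.84°)cos(55.23°)cos(-57.75°) = 0.8754
σ = 28.910° → d = Rσ = 6377·0.50458 = 3218 km

3218 km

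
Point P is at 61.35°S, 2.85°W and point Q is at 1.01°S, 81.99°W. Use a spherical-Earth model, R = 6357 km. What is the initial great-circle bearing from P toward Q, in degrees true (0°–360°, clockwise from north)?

N = sin Δλ·cos φ₂ = -0.9819;  D = cos φ₁ sin φ₂ − sin φ₁ cos φ₂ cos Δλ = +0.1569
initial course = atan2(N, D) = 279.08°

279.1°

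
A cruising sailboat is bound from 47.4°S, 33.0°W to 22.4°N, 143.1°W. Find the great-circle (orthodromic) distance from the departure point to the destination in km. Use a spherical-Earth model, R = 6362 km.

13292 km

cos σ = sin φ₁ sin φ₂ + cos φ₁ cos φ₂ cos Δλ
      = sin(-47.40°)sin(22.40°) + cos(-47.40°)cos(22.40°)cos(-110.10°) = -0.4956
σ = 119.707° → d = Rσ = 6362·2.08929 = 13292 km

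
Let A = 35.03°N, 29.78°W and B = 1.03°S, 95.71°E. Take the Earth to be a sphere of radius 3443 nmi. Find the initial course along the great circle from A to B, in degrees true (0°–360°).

θ = atan2( sin Δλ·cos φ₂ ,  cos φ₁ sin φ₂ − sin φ₁ cos φ₂ cos Δλ )
  = atan2(+0.8141, +0.3185) = 68.63°

68.6°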